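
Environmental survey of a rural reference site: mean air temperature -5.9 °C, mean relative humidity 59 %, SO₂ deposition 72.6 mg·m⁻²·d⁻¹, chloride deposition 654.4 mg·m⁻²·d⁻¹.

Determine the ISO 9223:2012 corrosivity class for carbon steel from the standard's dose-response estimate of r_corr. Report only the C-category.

carbon steel: temperature factor f = +0.150·(-15.9) = -2.3850
  SO₂ term: 1.77·72.6^0.52·exp(0.02·59-2.3850) = 4.924
  Cl⁻ term: 0.102·654.4^0.62·exp(0.033·59+0.04·-5.9) = 31.44
  sum: 4.924 + 31.44 → r_corr = 36.37 μm/a
ISO 9223 Table 2 (carbon steel): 25 < 36.4 ≤ 50 μm/a ⇒ C3

C3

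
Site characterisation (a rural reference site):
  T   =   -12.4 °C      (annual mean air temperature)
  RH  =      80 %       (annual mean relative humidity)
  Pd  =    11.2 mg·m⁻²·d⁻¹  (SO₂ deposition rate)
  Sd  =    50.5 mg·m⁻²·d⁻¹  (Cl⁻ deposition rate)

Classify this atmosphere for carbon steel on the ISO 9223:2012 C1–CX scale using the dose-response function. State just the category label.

C2

carbon steel: f(T) = +0.150·(T−10) [T≤10 °C] = -3.3600
  SO₂ term: 1.77·11.2^0.52·exp(0.02·80-3.3600) = 1.07
  Cl⁻ term: 0.102·50.5^0.62·exp(0.033·80+0.04·-12.4) = 9.903
  r_corr = 1.07 + 9.903 = 10.97 μm/a
11 μm/a falls in (1.3, 25] for carbon steel → category C2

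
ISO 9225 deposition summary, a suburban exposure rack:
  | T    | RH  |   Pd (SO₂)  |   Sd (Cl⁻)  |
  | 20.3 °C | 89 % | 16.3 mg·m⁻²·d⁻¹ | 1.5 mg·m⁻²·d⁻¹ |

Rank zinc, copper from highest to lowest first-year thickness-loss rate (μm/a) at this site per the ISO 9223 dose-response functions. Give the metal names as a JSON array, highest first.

zinc: temperature factor f = -0.071·(10.3) = -0.7313
  SO₂ term: 0.0129·16.3^0.44·exp(0.046·89-0.7313) = 1.272
  Sd branch = 0.0175·Sd^0.57·e^(0.008·RH+0.085·T) = 0.2523 μm/a
  r_corr = 1.272 + 0.2523 = 1.524 μm/a
copper: T>10 °C ⇒ hinge -0.080·(20.3−10) = -0.8240
  Pd branch = 0.0053·Pd^0.26·e^(0.059·RH+f) = 0.9164 μm/a
  Cl⁻ term: 0.01025·1.5^0.27·exp(0.036·89+0.049·20.3) = 0.7616
  sum: 0.9164 + 0.7616 → r_corr = 1.678 μm/a
Ordering by μm/a: copper (1.68) > zinc (1.52)

["copper", "zinc"]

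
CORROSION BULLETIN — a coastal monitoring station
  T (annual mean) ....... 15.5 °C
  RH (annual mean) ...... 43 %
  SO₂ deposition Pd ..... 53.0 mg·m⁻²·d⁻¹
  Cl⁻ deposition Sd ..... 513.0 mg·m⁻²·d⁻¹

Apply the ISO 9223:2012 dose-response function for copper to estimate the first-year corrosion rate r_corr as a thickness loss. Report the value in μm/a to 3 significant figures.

copper: T>10 °C ⇒ hinge -0.080·(15.5−10) = -0.4400
  Pd branch = 0.0053·Pd^0.26·e^(0.059·RH+f) = 0.1211 μm/a
  Sd branch = 0.01025·Sd^0.27·e^(0.036·RH+0.049·T) = 0.5554 μm/a
  r_corr = 0.1211 + 0.5554 = 0.6765 μm/a

r_corr = 0.677 μm/a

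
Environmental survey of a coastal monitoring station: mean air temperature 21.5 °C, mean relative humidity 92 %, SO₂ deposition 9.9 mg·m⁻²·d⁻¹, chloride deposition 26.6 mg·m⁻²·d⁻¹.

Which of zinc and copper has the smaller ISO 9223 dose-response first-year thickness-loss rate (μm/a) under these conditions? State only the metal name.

zinc: T>10 °C ⇒ hinge -0.071·(21.5−10) = -0.8165
  SO₂ term: 0.0129·9.9^0.44·exp(0.046·92-0.8165) = 1.076
  Cl⁻ term: 0.0175·26.6^0.57·exp(0.008·92+0.085·21.5) = 1.474
  r_corr = 1.076 + 1.474 = 2.551 μm/a
copper: temperature factor f = -0.080·(11.5) = -0.9200
  SO₂ term: 0.0053·9.9^0.26·exp(0.059·92-0.9200) = 0.8729
  Cl⁻ term: 0.01025·26.6^0.27·exp(0.036·92+0.049·21.5) = 1.956
  sum: 0.8729 + 1.956 → r_corr = 2.829 μm/a
Ordering by μm/a: copper (2.83) > zinc (2.55)

zinc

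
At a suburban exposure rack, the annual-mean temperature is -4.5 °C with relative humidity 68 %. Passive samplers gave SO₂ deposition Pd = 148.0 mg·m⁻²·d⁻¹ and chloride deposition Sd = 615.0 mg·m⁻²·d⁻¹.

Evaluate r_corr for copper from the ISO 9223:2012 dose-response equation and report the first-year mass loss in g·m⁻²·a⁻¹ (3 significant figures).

copper: f(T) = +0.126·(T−10) [T≤10 °C] = -1.8270
  SO₂ term: 0.0053·148.0^0.26·exp(0.059·68-1.8270) = 0.1728
  Sd branch = 0.01025·Sd^0.27·e^(0.036·RH+0.049·T) = 0.5384 μm/a
  r_corr = 0.1728 + 0.5384 = 0.7112 μm/a
Convert to mass loss: 0.7112 μm/a × 8.96 g/cm³ = 6.372 g·m⁻²·a⁻¹

r_corr = 6.37 g·m⁻²·a⁻¹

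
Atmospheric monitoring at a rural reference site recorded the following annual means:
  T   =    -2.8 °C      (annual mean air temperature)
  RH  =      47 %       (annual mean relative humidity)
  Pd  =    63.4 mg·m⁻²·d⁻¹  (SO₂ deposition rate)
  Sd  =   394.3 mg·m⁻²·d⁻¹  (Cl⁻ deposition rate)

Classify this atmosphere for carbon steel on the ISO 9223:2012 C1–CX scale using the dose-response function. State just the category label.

C2

carbon steel: temperature factor f = +0.150·(-12.8) = -1.9200
  sulphur-dioxide contribution → 5.747 μm/a
  chloride contribution → 17.5 μm/a
  ⇒ r_corr(carbon steel) = 23.24 μm/a
23.2 μm/a falls in (1.3, 25] for carbon steel → category C2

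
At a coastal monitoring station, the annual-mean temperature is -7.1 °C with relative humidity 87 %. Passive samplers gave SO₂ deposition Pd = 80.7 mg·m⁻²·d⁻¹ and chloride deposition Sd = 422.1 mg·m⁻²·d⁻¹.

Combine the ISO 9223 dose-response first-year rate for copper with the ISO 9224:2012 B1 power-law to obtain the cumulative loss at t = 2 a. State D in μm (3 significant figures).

D(2) = 1.87 μm

copper: temperature factor f = +0.126·(-17.1) = -2.1546
  sulphur-dioxide contribution → 0.3263 μm/a
  chloride contribution → 0.8486 μm/a
  ⇒ r_corr(copper) = 1.175 μm/a
ISO 9224: D(t) = r_corr · t^b with b = 0.667 (copper, B1)
  D(2) = 1.175 × 2^0.667 = 1.175 × 1.588 = 1.865 μm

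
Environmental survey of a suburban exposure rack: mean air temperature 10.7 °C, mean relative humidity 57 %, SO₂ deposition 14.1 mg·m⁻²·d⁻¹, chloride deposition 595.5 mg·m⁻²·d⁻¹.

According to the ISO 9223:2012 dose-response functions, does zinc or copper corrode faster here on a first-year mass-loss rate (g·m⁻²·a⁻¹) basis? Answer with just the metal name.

zinc: T>10 °C ⇒ hinge -0.071·(10.7−10) = -0.0497
  SO₂ term: 0.0129·14.1^0.44·exp(0.046·57-0.0497) = 0.5412
  Cl⁻ term: 0.0175·595.5^0.57·exp(0.008·57+0.085·10.7) = 2.617
  sum: 0.5412 + 2.617 → r_corr = 3.158 μm/a
  mass loss = 3.158 μm/a × 7.14 g/cm³ = 22.55 g·m⁻²·a⁻¹
copper: T>10 °C ⇒ hinge -0.080·(10.7−10) = -0.0560
  Pd branch = 0.0053·Pd^0.26·e^(0.059·RH+f) = 0.2879 μm/a
  Cl⁻ term: 0.01025·595.5^0.27·exp(0.036·57+0.049·10.7) = 0.7565
  sum: 0.2879 + 0.7565 → r_corr = 1.044 μm/a
  mass loss = 1.044 μm/a × 8.96 g/cm³ = 9.358 g·m⁻²·a⁻¹
Ordering by g·m⁻²·a⁻¹: zinc (22.5) > copper (9.36)

zinc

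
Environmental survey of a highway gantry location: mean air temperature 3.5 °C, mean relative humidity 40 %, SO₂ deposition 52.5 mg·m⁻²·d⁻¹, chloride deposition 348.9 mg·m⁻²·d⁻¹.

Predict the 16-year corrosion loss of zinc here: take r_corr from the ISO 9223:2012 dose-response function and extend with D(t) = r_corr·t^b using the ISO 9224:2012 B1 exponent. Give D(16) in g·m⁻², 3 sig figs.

zinc: T≤10 °C ⇒ hinge +0.038·(3.5−10) = -0.2470
  sulphur-dioxide contribution → 0.3625 μm/a
  chloride contribution → 0.9132 μm/a
  total first-year rate 1.276 μm/a
ISO 9224: D(t) = r_corr · t^b with b = 0.813 (zinc, B1)
  D(16) = 1.276 × 16^0.813 = 1.276 × 9.527 = 12.15 μm
  Mass loss = 12.15 μm × 7.14 g/cm³ = 86.77 g·m⁻²

D(16) = 86.8 g·m⁻²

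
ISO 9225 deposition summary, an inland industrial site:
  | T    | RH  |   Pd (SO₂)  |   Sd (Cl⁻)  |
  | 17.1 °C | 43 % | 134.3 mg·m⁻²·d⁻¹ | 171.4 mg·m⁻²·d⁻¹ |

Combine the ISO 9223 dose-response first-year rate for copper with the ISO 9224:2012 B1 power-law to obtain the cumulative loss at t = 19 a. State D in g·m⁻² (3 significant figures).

copper: T>10 °C ⇒ hinge -0.080·(17.1−10) = -0.5680
  Pd branch = 0.0053·Pd^0.26·e^(0.059·RH+f) = 0.1357 μm/a
  Sd branch = 0.01025·Sd^0.27·e^(0.036·RH+0.049·T) = 0.4468 μm/a
  sum: 0.1357 + 0.4468 → r_corr = 0.5825 μm/a
Long-term exponent b (ISO 9224 Table 2, B1) = 0.667
  D(19) = 0.5825 × 19^0.667 = 0.5825 × 7.127 = 4.152 μm
  Mass loss = 4.152 μm × 8.96 g/cm³ = 37.2 g·m⁻²

D(19) = 37.2 g·m⁻²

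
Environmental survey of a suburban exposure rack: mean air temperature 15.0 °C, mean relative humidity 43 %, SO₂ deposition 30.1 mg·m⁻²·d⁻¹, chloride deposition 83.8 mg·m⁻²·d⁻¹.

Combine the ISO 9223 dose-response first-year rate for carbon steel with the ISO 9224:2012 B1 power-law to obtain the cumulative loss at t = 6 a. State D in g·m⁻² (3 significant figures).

D(6) = 615 g·m⁻²

carbon steel: T>10 °C ⇒ hinge -0.054·(15.0−10) = -0.2700
  sulphur-dioxide contribution → 18.75 μm/a
  chloride contribution → 11.96 μm/a
  total first-year rate 30.72 μm/a
ISO 9224: D(t) = r_corr · t^b with b = 0.523 (carbon steel, B1)
  D(6) = 30.72 × 6^0.523 = 30.72 × 2.553 = 78.4 μm
  Mass loss = 78.4 μm × 7.85 g/cm³ = 615.5 g·m⁻²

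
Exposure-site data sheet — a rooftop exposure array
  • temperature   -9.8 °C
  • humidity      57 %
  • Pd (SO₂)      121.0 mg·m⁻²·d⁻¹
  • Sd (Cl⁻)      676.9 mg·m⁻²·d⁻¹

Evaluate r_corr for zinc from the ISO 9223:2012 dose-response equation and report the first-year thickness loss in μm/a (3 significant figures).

r_corr = 1.18 μm/a

zinc: temperature factor f = +0.038·(-19.8) = -0.7524
  Pd branch = 0.0129·Pd^0.44·e^(0.046·RH+f) = 0.6902 μm/a
  Cl⁻ term: 0.0175·676.9^0.57·exp(0.008·57+0.085·-9.8) = 0.4928
  r_corr = 0.6902 + 0.4928 = 1.183 μm/a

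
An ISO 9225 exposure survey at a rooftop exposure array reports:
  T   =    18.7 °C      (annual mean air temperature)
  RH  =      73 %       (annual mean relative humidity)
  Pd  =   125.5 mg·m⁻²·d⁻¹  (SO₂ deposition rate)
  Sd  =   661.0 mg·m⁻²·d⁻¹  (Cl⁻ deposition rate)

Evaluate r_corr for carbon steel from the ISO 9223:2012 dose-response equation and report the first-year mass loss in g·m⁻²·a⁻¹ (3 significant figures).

carbon steel: temperature factor f = -0.054·(8.7) = -0.4698
  SO₂ term: 1.77·125.5^0.52·exp(0.02·73-0.4698) = 58.79
  Cl⁻ term: 0.102·661.0^0.62·exp(0.033·73+0.04·18.7) = 134.3
  r_corr = 58.79 + 134.3 = 193.1 μm/a
Convert to mass loss: 193.1 μm/a × 7.85 g/cm³ = 1516 g·m⁻²·a⁻¹

r_corr = 1.52e+03 g·m⁻²·a⁻¹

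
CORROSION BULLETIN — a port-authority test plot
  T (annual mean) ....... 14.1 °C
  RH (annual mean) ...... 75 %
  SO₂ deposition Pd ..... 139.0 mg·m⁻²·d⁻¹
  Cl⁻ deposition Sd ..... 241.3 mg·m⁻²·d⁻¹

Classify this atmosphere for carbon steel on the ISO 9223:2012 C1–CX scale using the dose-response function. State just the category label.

carbon steel: f(T) = -0.054·(T−10) [T>10 °C] = -0.2214
  Pd branch = 1.77·Pd^0.52·e^(0.02·RH+f) = 82.72 μm/a
  Cl⁻ term: 0.102·241.3^0.62·exp(0.033·75+0.04·14.1) = 63.92
  r_corr = 82.72 + 63.92 = 146.6 μm/a
147 μm/a falls in (80, 200] for carbon steel → category C5

C5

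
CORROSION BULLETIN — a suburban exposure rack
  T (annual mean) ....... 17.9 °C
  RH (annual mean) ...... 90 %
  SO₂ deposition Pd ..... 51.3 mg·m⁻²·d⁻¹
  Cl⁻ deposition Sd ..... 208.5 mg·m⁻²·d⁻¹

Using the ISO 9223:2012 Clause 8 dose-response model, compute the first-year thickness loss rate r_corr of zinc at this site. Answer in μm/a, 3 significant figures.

r_corr = 6.07 μm/a

zinc: f(T) = -0.071·(T−10) [T>10 °C] = -0.5609
  SO₂ term: 0.0129·51.3^0.44·exp(0.046·90-0.5609) = 2.615
  Cl⁻ term: 0.0175·208.5^0.57·exp(0.008·90+0.085·17.9) = 3.455
  sum: 2.615 + 3.455 → r_corr = 6.069 μm/a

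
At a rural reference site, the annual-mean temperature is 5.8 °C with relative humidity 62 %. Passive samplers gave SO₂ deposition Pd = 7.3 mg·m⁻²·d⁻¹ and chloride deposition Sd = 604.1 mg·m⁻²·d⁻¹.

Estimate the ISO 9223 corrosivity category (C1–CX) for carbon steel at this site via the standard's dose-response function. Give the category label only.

carbon steel: f(T) = +0.150·(T−10) [T≤10 °C] = -0.6300
  Pd branch = 1.77·Pd^0.52·e^(0.02·RH+f) = 9.158 μm/a
  Sd branch = 0.102·Sd^0.62·e^(0.033·RH+0.04·T) = 52.75 μm/a
  r_corr = 9.158 + 52.75 = 61.91 μm/a
Category bounds: 50…80 μm/a bracket r_corr ⇒ C4

C4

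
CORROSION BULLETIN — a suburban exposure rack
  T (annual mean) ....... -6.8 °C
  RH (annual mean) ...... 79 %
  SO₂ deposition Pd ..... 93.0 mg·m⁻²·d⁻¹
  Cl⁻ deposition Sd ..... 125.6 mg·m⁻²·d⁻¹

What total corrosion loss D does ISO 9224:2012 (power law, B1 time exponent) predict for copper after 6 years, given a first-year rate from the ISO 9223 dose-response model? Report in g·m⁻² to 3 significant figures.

copper: T≤10 °C ⇒ hinge +0.126·(-6.8−10) = -2.1168
  sulphur-dioxide contribution → 0.2193 μm/a
  chloride contribution → 0.4655 μm/a
  ⇒ r_corr(copper) = 0.6847 μm/a
Power-law: D(6) = r_corr · 6^0.667
  D(6) = 0.6847 × 6^0.667 = 0.6847 × 3.304 = 2.262 μm
  Mass loss = 2.262 μm × 8.96 g/cm³ = 20.27 g·m⁻²

D(6) = 20.3 g·m⁻²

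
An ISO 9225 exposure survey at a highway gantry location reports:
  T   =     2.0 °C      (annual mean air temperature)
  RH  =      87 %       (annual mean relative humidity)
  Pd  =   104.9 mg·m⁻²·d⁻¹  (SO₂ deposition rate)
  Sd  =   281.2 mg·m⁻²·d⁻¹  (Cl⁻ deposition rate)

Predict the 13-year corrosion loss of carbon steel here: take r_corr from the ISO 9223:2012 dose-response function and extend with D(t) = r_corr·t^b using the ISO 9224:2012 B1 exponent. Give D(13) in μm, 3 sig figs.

D(13) = 377 μm

carbon steel: temperature factor f = +0.150·(-8.0) = -1.2000
  SO₂ term: 1.77·104.9^0.52·exp(0.02·87-1.2000) = 34.14
  Sd branch = 0.102·Sd^0.62·e^(0.033·RH+0.04·T) = 64.36 μm/a
  r_corr = 34.14 + 64.36 = 98.5 μm/a
ISO 9224: D(t) = r_corr · t^b with b = 0.523 (carbon steel, B1)
  D(13) = 98.5 × 13^0.523 = 98.5 × 3.825 = 376.7 μm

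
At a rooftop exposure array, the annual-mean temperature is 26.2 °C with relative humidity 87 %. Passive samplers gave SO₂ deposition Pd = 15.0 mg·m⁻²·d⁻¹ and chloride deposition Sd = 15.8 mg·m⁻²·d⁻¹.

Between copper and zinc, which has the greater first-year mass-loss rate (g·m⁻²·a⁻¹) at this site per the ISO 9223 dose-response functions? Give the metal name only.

copper: f(T) = -0.080·(T−10) [T>10 °C] = -1.2960
  Pd branch = 0.0053·Pd^0.26·e^(0.059·RH+f) = 0.4971 μm/a
  Cl⁻ term: 0.01025·15.8^0.27·exp(0.036·87+0.049·26.2) = 1.787
  r_corr = 0.4971 + 1.787 = 2.284 μm/a
  mass loss = 2.284 μm/a × 8.96 g/cm³ = 20.47 g·m⁻²·a⁻¹
zinc: temperature factor f = -0.071·(16.2) = -1.1502
  Pd branch = 0.0129·Pd^0.44·e^(0.046·RH+f) = 0.7355 μm/a
  Sd branch = 0.0175·Sd^0.57·e^(0.008·RH+0.085·T) = 1.569 μm/a
  sum: 0.7355 + 1.569 → r_corr = 2.305 μm/a
  mass loss = 2.305 μm/a × 7.14 g/cm³ = 16.46 g·m⁻²·a⁻¹
Ordering by g·m⁻²·a⁻¹: copper (20.5) > zinc (16.5)

copper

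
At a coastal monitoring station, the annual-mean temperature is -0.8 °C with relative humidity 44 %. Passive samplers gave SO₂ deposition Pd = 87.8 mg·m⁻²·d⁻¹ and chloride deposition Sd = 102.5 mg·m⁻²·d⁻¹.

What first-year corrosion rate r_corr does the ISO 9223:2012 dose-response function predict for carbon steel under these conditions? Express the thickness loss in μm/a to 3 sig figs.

r_corr = 16.1 μm/a

carbon steel: T≤10 °C ⇒ hinge +0.150·(-0.8−10) = -1.6200
  SO₂ term: 1.77·87.8^0.52·exp(0.02·44-1.6200) = 8.654
  Sd branch = 0.102·Sd^0.62·e^(0.033·RH+0.04·T) = 7.446 μm/a
  r_corr = 8.654 + 7.446 = 16.1 μm/a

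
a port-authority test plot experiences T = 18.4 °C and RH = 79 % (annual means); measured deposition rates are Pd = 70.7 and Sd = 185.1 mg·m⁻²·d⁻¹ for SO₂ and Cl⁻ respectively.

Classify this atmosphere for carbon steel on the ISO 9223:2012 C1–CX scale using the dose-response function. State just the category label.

carbon steel: temperature factor f = -0.054·(8.4) = -0.4536
  SO₂ term: 1.77·70.7^0.52·exp(0.02·79-0.4536) = 49.99
  Cl⁻ term: 0.102·185.1^0.62·exp(0.033·79+0.04·18.4) = 73.49
  r_corr = 49.99 + 73.49 = 123.5 μm/a
Category bounds: 80…200 μm/a bracket r_corr ⇒ C5

C5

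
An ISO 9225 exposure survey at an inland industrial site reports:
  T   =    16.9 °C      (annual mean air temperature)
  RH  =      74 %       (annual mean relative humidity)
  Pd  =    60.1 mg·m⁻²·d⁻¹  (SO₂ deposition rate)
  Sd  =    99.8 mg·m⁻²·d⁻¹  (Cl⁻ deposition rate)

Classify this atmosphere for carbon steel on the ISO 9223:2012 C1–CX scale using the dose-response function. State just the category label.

C5

carbon steel: temperature factor f = -0.054·(6.9) = -0.3726
  Pd branch = 1.77·Pd^0.52·e^(0.02·RH+f) = 45.07 μm/a
  Cl⁻ term: 0.102·99.8^0.62·exp(0.033·74+0.04·16.9) = 40.01
  r_corr = 45.07 + 40.01 = 85.09 μm/a
85.1 μm/a falls in (80, 200] for carbon steel → category C5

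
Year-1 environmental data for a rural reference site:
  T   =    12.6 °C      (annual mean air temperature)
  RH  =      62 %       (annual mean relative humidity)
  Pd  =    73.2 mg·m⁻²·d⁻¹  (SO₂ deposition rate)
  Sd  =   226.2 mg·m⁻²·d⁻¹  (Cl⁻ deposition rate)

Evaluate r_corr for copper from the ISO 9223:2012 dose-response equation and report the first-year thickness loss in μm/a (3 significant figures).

r_corr = 1.28 μm/a

copper: T>10 °C ⇒ hinge -0.080·(12.6−10) = -0.2080
  sulphur-dioxide contribution → 0.5098 μm/a
  chloride contribution → 0.7654 μm/a
  total first-year rate 1.275 μm/a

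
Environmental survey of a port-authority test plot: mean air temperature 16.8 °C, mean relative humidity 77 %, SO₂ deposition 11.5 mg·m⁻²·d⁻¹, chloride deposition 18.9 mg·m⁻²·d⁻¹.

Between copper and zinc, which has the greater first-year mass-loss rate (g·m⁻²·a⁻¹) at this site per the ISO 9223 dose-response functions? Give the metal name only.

copper

copper: f(T) = -0.080·(T−10) [T>10 °C] = -0.5440
  Pd branch = 0.0053·Pd^0.26·e^(0.059·RH+f) = 0.5455 μm/a
  Sd branch = 0.01025·Sd^0.27·e^(0.036·RH+0.049·T) = 0.8256 μm/a
  sum: 0.5455 + 0.8256 → r_corr = 1.371 μm/a
  mass loss = 1.371 μm/a × 8.96 g/cm³ = 12.28 g·m⁻²·a⁻¹
zinc: T>10 °C ⇒ hinge -0.071·(16.8−10) = -0.4828
  SO₂ term: 0.0129·11.5^0.44·exp(0.046·77-0.4828) = 0.8052
  Sd branch = 0.0175·Sd^0.57·e^(0.008·RH+0.085·T) = 0.7216 μm/a
  sum: 0.8052 + 0.7216 → r_corr = 1.527 μm/a
  mass loss = 1.527 μm/a × 7.14 g/cm³ = 10.9 g·m⁻²·a⁻¹
Ordering by g·m⁻²·a⁻¹: copper (12.3) > zinc (10.9)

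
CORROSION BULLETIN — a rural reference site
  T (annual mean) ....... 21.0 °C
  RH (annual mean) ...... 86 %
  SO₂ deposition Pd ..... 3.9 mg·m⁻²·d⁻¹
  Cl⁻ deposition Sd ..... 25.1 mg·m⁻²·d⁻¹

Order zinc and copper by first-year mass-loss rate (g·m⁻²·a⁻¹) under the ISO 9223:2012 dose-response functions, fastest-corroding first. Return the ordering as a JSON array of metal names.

zinc: f(T) = -0.071·(T−10) [T>10 °C] = -0.7810
  SO₂ term: 0.0129·3.9^0.44·exp(0.046·86-0.7810) = 0.5618
  Cl⁻ term: 0.0175·25.1^0.57·exp(0.008·86+0.085·21.0) = 1.303
  sum: 0.5618 + 1.303 → r_corr = 1.865 μm/a
  mass loss = 1.865 μm/a × 7.14 g/cm³ = 13.31 g·m⁻²·a⁻¹
copper: temperature factor f = -0.080·(11.0) = -0.8800
  SO₂ term: 0.0053·3.9^0.26·exp(0.059·86-0.8800) = 0.5005
  Sd branch = 0.01025·Sd^0.27·e^(0.036·RH+0.049·T) = 1.514 μm/a
  r_corr = 0.5005 + 1.514 = 2.014 μm/a
  mass loss = 2.014 μm/a × 8.96 g/cm³ = 18.05 g·m⁻²·a⁻¹
Ordering by g·m⁻²·a⁻¹: copper (18) > zinc (13.3)

["copper", "zinc"]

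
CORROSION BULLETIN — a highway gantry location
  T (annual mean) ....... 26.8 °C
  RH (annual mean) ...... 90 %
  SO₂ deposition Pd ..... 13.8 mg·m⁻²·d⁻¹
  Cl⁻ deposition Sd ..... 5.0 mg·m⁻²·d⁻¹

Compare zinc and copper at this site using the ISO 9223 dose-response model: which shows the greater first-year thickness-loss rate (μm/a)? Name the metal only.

copper

zinc: f(T) = -0.071·(T−10) [T>10 °C] = -1.1928
  Pd branch = 0.0129·Pd^0.44·e^(0.046·RH+f) = 0.78 μm/a
  Cl⁻ term: 0.0175·5.0^0.57·exp(0.008·90+0.085·26.8) = 0.8779
  r_corr = 0.78 + 0.8779 = 1.658 μm/a
copper: f(T) = -0.080·(T−10) [T>10 °C] = -1.3440
  Pd branch = 0.0053·Pd^0.26·e^(0.059·RH+f) = 0.5534 μm/a
  Cl⁻ term: 0.01025·5.0^0.27·exp(0.036·90+0.049·26.8) = 1.503
  r_corr = 0.5534 + 1.503 = 2.056 μm/a
Ordering by μm/a: copper (2.06) > zinc (1.66)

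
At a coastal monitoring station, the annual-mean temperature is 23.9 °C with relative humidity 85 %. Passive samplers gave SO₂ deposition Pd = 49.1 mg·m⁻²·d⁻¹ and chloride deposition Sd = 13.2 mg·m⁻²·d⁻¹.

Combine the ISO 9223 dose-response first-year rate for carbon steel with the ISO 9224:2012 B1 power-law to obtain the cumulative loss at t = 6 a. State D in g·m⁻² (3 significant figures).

D(6) = 1.13e+03 g·m⁻²

carbon steel: temperature factor f = -0.054·(13.9) = -0.7506
  SO₂ term: 1.77·49.1^0.52·exp(0.02·85-0.7506) = 34.65
  Cl⁻ term: 0.102·13.2^0.62·exp(0.033·85+0.04·23.9) = 21.71
  r_corr = 34.65 + 21.71 = 56.36 μm/a
Power-law: D(6) = r_corr · 6^0.523
  D(6) = 56.36 × 6^0.523 = 56.36 × 2.553 = 143.9 μm
  Mass loss = 143.9 μm × 7.85 g/cm³ = 1129 g·m⁻²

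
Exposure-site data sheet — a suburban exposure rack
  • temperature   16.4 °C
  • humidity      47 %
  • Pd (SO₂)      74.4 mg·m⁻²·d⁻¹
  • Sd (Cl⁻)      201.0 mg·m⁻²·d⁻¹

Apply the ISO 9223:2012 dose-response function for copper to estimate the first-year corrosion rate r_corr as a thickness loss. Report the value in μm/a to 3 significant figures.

copper: T>10 °C ⇒ hinge -0.080·(16.4−10) = -0.5120
  SO₂ term: 0.0053·74.4^0.26·exp(0.059·47-0.5120) = 0.1559
  Sd branch = 0.01025·Sd^0.27·e^(0.036·RH+0.049·T) = 0.5205 μm/a
  sum: 0.1559 + 0.5205 → r_corr = 0.6764 μm/a

r_corr = 0.676 μm/a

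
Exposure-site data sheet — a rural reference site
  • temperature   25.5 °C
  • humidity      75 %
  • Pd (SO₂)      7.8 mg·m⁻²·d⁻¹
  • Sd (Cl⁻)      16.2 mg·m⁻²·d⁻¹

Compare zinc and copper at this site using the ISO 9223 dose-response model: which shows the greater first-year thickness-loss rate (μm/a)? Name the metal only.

zinc

zinc: T>10 °C ⇒ hinge -0.071·(25.5−10) = -1.1005
  Pd branch = 0.0129·Pd^0.44·e^(0.046·RH+f) = 0.3338 μm/a
  Cl⁻ term: 0.0175·16.2^0.57·exp(0.008·75+0.085·25.5) = 1.363
  r_corr = 0.3338 + 1.363 = 1.696 μm/a
copper: f(T) = -0.080·(T−10) [T>10 °C] = -1.2400
  SO₂ term: 0.0053·7.8^0.26·exp(0.059·75-1.2400) = 0.2185
  Sd branch = 0.01025·Sd^0.27·e^(0.036·RH+0.049·T) = 1.129 μm/a
  sum: 0.2185 + 1.129 → r_corr = 1.347 μm/a
Ordering by μm/a: zinc (1.7) > copper (1.35)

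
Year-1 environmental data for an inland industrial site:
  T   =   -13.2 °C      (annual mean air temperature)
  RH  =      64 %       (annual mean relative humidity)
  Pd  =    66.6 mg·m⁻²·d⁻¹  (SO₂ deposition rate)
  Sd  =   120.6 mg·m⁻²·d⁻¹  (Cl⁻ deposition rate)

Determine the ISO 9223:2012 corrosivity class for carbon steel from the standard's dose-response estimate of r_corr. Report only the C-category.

carbon steel: T≤10 °C ⇒ hinge +0.150·(-13.2−10) = -3.4800
  sulphur-dioxide contribution → 1.741 μm/a
  chloride contribution → 9.704 μm/a
  total first-year rate 11.44 μm/a
Category bounds: 1.3…25 μm/a bracket r_corr ⇒ C2

C2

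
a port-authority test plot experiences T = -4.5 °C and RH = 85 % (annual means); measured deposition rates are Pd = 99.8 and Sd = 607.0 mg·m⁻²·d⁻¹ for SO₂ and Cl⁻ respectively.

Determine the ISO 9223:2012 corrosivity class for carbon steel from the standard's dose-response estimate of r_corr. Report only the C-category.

C5

carbon steel: T≤10 °C ⇒ hinge +0.150·(-4.5−10) = -2.1750
  sulphur-dioxide contribution → 12.06 μm/a
  chloride contribution → 74.85 μm/a
  ⇒ r_corr(carbon steel) = 86.91 μm/a
ISO 9223 Table 2 (carbon steel): 80 < 86.9 ≤ 200 μm/a ⇒ C5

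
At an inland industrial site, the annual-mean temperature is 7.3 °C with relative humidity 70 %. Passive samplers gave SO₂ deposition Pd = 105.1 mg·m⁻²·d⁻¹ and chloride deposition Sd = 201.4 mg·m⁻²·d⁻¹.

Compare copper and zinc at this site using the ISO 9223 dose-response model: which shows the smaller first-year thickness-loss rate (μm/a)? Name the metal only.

copper

copper: temperature factor f = +0.126·(-2.7) = -0.3402
  sulphur-dioxide contribution → 0.7867 μm/a
  chloride contribution → 0.7631 μm/a
  total first-year rate 1.55 μm/a
zinc: temperature factor f = +0.038·(-2.7) = -0.1026
  sulphur-dioxide contribution → 2.259 μm/a
  chloride contribution → 1.172 μm/a
  total first-year rate 3.432 μm/a
Ordering by μm/a: zinc (3.43) > copper (1.55)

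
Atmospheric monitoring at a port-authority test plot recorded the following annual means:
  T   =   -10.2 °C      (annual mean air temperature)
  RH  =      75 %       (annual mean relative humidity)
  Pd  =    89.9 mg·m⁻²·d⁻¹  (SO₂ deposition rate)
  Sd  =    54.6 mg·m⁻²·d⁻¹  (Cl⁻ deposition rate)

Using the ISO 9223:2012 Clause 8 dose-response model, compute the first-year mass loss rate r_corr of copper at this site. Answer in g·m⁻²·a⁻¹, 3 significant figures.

copper: f(T) = +0.126·(T−10) [T≤10 °C] = -2.5452
  Pd branch = 0.0053·Pd^0.26·e^(0.059·RH+f) = 0.1119 μm/a
  Cl⁻ term: 0.01025·54.6^0.27·exp(0.036·75+0.049·-10.2) = 0.2725
  sum: 0.1119 + 0.2725 → r_corr = 0.3843 μm/a
Convert to mass loss: 0.3843 μm/a × 8.96 g/cm³ = 3.443 g·m⁻²·a⁻¹

r_corr = 3.44 g·m⁻²·a⁻¹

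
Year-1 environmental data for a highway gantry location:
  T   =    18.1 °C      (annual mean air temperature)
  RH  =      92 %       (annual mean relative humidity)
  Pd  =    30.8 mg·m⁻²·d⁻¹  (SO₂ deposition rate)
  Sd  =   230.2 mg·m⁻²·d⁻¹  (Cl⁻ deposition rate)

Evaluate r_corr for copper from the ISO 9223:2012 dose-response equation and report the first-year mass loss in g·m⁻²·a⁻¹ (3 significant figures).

r_corr = 40.4 g·m⁻²·a⁻¹

copper: temperature factor f = -0.080·(8.1) = -0.6480
  Pd branch = 0.0053·Pd^0.26·e^(0.059·RH+f) = 1.539 μm/a
  Sd branch = 0.01025·Sd^0.27·e^(0.036·RH+0.049·T) = 2.965 μm/a
  sum: 1.539 + 2.965 → r_corr = 4.504 μm/a
Convert to mass loss: 4.504 μm/a × 8.96 g/cm³ = 40.36 g·m⁻²·a⁻¹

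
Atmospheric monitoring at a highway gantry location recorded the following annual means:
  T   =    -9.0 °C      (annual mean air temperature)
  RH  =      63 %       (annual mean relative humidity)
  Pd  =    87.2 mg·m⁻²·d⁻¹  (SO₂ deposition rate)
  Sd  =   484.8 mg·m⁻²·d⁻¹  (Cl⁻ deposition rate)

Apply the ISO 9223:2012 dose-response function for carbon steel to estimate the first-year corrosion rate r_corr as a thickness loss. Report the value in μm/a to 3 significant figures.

carbon steel: temperature factor f = +0.150·(-19.0) = -2.8500
  sulphur-dioxide contribution → 3.686 μm/a
  chloride contribution → 26.31 μm/a
  ⇒ r_corr(carbon steel) = 30 μm/a

r_corr = 30.0 μm/a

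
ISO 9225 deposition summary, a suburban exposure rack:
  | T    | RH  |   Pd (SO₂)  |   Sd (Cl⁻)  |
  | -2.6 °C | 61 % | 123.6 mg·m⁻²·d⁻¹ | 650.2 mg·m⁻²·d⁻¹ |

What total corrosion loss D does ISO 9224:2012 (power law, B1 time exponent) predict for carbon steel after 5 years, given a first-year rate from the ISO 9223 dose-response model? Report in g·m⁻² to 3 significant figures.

carbon steel: temperature factor f = +0.150·(-12.6) = -1.8900
  sulphur-dioxide contribution → 11.09 μm/a
  chloride contribution → 38.17 μm/a
  total first-year rate 49.26 μm/a
Power-law: D(5) = r_corr · 5^0.523
  D(5) = 49.26 × 5^0.523 = 49.26 × 2.32 = 114.3 μm
  Mass loss = 114.3 μm × 7.85 g/cm³ = 897.3 g·m⁻²

D(5) = 897 g·m⁻²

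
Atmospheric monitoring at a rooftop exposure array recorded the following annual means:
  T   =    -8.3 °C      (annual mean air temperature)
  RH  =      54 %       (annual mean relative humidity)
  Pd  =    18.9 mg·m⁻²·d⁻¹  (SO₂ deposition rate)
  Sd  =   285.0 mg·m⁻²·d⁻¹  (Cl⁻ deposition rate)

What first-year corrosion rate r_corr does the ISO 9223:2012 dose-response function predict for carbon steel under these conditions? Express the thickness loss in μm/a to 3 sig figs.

r_corr = 16.0 μm/a

carbon steel: f(T) = +0.150·(T−10) [T≤10 °C] = -2.7450
  Pd branch = 1.77·Pd^0.52·e^(0.02·RH+f) = 1.544 μm/a
  Sd branch = 0.102·Sd^0.62·e^(0.033·RH+0.04·T) = 14.47 μm/a
  r_corr = 1.544 + 14.47 = 16.01 μm/a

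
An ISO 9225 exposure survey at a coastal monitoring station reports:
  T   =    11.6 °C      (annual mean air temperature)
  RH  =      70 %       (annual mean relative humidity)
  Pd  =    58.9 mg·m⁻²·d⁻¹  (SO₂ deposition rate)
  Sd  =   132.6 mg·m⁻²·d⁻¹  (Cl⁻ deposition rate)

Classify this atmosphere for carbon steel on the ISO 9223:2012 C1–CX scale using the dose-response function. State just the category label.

C5

carbon steel: f(T) = -0.054·(T−10) [T>10 °C] = -0.0864
  SO₂ term: 1.77·58.9^0.52·exp(0.02·70-0.0864) = 54.82
  Cl⁻ term: 0.102·132.6^0.62·exp(0.033·70+0.04·11.6) = 33.83
  sum: 54.82 + 33.83 → r_corr = 88.65 μm/a
88.6 μm/a falls in (80, 200] for carbon steel → category C5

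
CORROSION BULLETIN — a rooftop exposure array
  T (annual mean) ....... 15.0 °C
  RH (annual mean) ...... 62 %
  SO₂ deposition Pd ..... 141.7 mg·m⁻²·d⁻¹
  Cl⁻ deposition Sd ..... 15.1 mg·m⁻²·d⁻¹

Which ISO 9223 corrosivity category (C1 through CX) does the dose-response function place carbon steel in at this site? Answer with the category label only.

C4

carbon steel: temperature factor f = -0.054·(5.0) = -0.2700
  sulphur-dioxide contribution → 61.37 μm/a
  chloride contribution → 7.739 μm/a
  total first-year rate 69.11 μm/a
Category bounds: 50…80 μm/a bracket r_corr ⇒ C4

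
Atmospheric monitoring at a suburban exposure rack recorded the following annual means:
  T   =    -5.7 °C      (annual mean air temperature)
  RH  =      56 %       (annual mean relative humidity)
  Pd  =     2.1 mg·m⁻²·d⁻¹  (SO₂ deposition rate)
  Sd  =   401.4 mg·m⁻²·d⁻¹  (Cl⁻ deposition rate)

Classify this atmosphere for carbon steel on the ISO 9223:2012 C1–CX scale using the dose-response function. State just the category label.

carbon steel: temperature factor f = +0.150·(-15.7) = -2.3550
  Pd branch = 1.77·Pd^0.52·e^(0.02·RH+f) = 0.7571 μm/a
  Sd branch = 0.102·Sd^0.62·e^(0.033·RH+0.04·T) = 21.2 μm/a
  r_corr = 0.7571 + 21.2 = 21.96 μm/a
ISO 9223 Table 2 (carbon steel): 1.3 < 22 ≤ 25 μm/a ⇒ C2

C2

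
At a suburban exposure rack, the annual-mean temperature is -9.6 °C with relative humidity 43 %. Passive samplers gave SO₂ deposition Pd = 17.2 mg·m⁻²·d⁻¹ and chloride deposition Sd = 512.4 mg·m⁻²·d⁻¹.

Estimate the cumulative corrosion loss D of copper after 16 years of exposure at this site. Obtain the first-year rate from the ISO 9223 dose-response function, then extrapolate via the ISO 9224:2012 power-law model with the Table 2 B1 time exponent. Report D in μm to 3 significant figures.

D(16) = 1.11 μm

copper: T≤10 °C ⇒ hinge +0.126·(-9.6−10) = -2.4696
  Pd branch = 0.0053·Pd^0.26·e^(0.059·RH+f) = 0.01188 μm/a
  Cl⁻ term: 0.01025·512.4^0.27·exp(0.036·43+0.049·-9.6) = 0.1623
  sum: 0.01188 + 0.1623 → r_corr = 0.1742 μm/a
ISO 9224: D(t) = r_corr · t^b with b = 0.667 (copper, B1)
  D(16) = 0.1742 × 16^0.667 = 0.1742 × 6.355 = 1.107 μm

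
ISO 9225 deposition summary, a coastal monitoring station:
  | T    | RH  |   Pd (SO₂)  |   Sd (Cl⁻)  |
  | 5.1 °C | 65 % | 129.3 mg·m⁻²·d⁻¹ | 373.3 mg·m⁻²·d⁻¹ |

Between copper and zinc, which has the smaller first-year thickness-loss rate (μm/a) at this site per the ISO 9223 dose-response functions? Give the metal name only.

copper: f(T) = +0.126·(T−10) [T≤10 °C] = -0.6174
  Pd branch = 0.0053·Pd^0.26·e^(0.059·RH+f) = 0.4685 μm/a
  Sd branch = 0.01025·Sd^0.27·e^(0.036·RH+0.049·T) = 0.676 μm/a
  sum: 0.4685 + 0.676 → r_corr = 1.144 μm/a
zinc: T≤10 °C ⇒ hinge +0.038·(5.1−10) = -0.1862
  Pd branch = 0.0129·Pd^0.44·e^(0.046·RH+f) = 1.809 μm/a
  Sd branch = 0.0175·Sd^0.57·e^(0.008·RH+0.085·T) = 1.328 μm/a
  r_corr = 1.809 + 1.328 = 3.137 μm/a
Ordering by μm/a: zinc (3.14) > copper (1.14)

copper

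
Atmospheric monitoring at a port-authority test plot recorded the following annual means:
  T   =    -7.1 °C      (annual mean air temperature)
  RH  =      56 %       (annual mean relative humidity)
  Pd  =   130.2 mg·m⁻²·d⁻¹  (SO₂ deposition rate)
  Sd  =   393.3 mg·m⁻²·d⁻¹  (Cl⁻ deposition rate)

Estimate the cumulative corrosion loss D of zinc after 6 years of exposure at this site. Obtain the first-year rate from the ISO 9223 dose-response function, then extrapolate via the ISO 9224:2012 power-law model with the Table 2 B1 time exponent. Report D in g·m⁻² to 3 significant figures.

zinc: temperature factor f = +0.038·(-17.1) = -0.6498
  Pd branch = 0.0129·Pd^0.44·e^(0.046·RH+f) = 0.7543 μm/a
  Sd branch = 0.0175·Sd^0.57·e^(0.008·RH+0.085·T) = 0.4513 μm/a
  sum: 0.7543 + 0.4513 → r_corr = 1.206 μm/a
Long-term exponent b (ISO 9224 Table 2, B1) = 0.813
  D(6) = 1.206 × 6^0.813 = 1.206 × 4.292 = 5.174 μm
  Mass loss = 5.174 μm × 7.14 g/cm³ = 36.95 g·m⁻²

D(6) = 36.9 g·m⁻²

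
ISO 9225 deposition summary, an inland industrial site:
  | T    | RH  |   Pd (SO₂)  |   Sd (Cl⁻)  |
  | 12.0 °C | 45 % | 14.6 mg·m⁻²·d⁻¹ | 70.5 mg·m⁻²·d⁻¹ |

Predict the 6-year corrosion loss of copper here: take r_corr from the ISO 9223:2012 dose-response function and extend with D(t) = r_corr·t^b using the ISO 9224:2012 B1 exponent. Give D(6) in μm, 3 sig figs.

copper: temperature factor f = -0.080·(2.0) = -0.1600
  sulphur-dioxide contribution → 0.129 μm/a
  chloride contribution → 0.2942 μm/a
  ⇒ r_corr(copper) = 0.4232 μm/a
ISO 9224: D(t) = r_corr · t^b with b = 0.667 (copper, B1)
  D(6) = 0.4232 × 6^0.667 = 0.4232 × 3.304 = 1.398 μm

D(6) = 1.40 μm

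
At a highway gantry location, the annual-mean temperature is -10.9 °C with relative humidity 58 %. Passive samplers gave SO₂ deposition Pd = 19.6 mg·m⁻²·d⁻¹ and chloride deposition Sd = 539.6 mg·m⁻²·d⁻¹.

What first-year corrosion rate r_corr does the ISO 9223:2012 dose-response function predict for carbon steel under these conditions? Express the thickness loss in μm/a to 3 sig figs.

r_corr = 23.3 μm/a

carbon steel: temperature factor f = +0.150·(-20.9) = -3.1350
  SO₂ term: 1.77·19.6^0.52·exp(0.02·58-3.1350) = 1.154
  Sd branch = 0.102·Sd^0.62·e^(0.033·RH+0.04·T) = 22.1 μm/a
  r_corr = 1.154 + 22.1 = 23.25 μm/a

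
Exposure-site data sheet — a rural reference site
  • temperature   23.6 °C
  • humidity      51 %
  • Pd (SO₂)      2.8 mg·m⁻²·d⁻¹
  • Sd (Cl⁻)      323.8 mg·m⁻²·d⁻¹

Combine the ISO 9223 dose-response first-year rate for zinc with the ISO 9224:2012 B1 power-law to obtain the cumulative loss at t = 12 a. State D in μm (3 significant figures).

D(12) = 40.4 μm

zinc: temperature factor f = -0.071·(13.6) = -0.9656
  sulphur-dioxide contribution → 0.08069 μm/a
  chloride contribution → 5.276 μm/a
  total first-year rate 5.356 μm/a
Power-law: D(12) = r_corr · 12^0.813
  D(12) = 5.356 × 12^0.813 = 5.356 × 7.54 = 40.39 μm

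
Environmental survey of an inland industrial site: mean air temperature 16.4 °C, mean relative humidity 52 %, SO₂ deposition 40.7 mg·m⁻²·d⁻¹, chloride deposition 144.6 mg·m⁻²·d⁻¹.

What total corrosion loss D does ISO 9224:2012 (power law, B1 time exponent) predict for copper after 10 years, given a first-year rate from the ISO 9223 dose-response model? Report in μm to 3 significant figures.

D(10) = 3.48 μm

copper: f(T) = -0.080·(T−10) [T>10 °C] = -0.5120
  Pd branch = 0.0053·Pd^0.26·e^(0.059·RH+f) = 0.179 μm/a
  Cl⁻ term: 0.01025·144.6^0.27·exp(0.036·52+0.049·16.4) = 0.5701
  sum: 0.179 + 0.5701 → r_corr = 0.7491 μm/a
ISO 9224: D(t) = r_corr · t^b with b = 0.667 (copper, B1)
  D(10) = 0.7491 × 10^0.667 = 0.7491 × 4.645 = 3.48 μm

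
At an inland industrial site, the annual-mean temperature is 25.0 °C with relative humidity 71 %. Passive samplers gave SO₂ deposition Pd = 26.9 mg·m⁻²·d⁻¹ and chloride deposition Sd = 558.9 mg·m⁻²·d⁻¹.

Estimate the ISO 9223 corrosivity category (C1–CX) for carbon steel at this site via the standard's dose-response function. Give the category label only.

carbon steel: temperature factor f = -0.054·(15.0) = -0.8100
  SO₂ term: 1.77·26.9^0.52·exp(0.02·71-0.8100) = 18.05
  Sd branch = 0.102·Sd^0.62·e^(0.033·RH+0.04·T) = 145.8 μm/a
  r_corr = 18.05 + 145.8 = 163.9 μm/a
164 μm/a falls in (80, 200] for carbon steel → category C5

C5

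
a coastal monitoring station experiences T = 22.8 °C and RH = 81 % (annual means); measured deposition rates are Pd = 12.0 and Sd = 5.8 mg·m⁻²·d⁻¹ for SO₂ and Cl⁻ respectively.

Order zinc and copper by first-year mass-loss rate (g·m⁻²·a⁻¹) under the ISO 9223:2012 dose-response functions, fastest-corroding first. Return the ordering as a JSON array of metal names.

["copper", "zinc"]

zinc: T>10 °C ⇒ hinge -0.071·(22.8−10) = -0.9088
  SO₂ term: 0.0129·12.0^0.44·exp(0.046·81-0.9088) = 0.6441
  Sd branch = 0.0175·Sd^0.57·e^(0.008·RH+0.085·T) = 0.6328 μm/a
  sum: 0.6441 + 0.6328 → r_corr = 1.277 μm/a
  mass loss = 1.277 μm/a × 7.14 g/cm³ = 9.117 g·m⁻²·a⁻¹
copper: temperature factor f = -0.080·(12.8) = -1.0240
  SO₂ term: 0.0053·12.0^0.26·exp(0.059·81-1.0240) = 0.4322
  Cl⁻ term: 0.01025·5.8^0.27·exp(0.036·81+0.049·22.8) = 0.9299
  sum: 0.4322 + 0.9299 → r_corr = 1.362 μm/a
  mass loss = 1.362 μm/a × 8.96 g/cm³ = 12.2 g·m⁻²·a⁻¹
Ordering by g·m⁻²·a⁻¹: copper (12.2) > zinc (9.12)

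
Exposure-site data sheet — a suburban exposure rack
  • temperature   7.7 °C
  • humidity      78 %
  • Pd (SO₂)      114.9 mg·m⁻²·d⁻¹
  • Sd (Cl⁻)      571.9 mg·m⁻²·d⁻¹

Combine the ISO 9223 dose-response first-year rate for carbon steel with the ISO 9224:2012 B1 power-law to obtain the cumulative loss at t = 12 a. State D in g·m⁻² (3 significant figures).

carbon steel: temperature factor f = +0.150·(-2.3) = -0.3450
  sulphur-dioxide contribution → 70.31 μm/a
  chloride contribution → 93.28 μm/a
  ⇒ r_corr(carbon steel) = 163.6 μm/a
ISO 9224: D(t) = r_corr · t^b with b = 0.523 (carbon steel, B1)
  D(12) = 163.6 × 12^0.523 = 163.6 × 3.668 = 600 μm
  Mass loss = 600 μm × 7.85 g/cm³ = 4710 g·m⁻²

D(12) = 4.71e+03 g·m⁻²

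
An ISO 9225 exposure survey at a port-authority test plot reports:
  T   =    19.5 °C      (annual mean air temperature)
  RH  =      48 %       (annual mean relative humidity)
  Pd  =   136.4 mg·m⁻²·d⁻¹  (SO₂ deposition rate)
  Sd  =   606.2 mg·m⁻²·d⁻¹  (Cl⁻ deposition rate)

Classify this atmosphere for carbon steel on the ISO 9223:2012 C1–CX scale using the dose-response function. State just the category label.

C5

carbon steel: temperature factor f = -0.054·(9.5) = -0.5130
  SO₂ term: 1.77·136.4^0.52·exp(0.02·48-0.5130) = 35.66
  Sd branch = 0.102·Sd^0.62·e^(0.033·RH+0.04·T) = 57.61 μm/a
  r_corr = 35.66 + 57.61 = 93.27 μm/a
ISO 9223 Table 2 (carbon steel): 80 < 93.3 ≤ 200 μm/a ⇒ C5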